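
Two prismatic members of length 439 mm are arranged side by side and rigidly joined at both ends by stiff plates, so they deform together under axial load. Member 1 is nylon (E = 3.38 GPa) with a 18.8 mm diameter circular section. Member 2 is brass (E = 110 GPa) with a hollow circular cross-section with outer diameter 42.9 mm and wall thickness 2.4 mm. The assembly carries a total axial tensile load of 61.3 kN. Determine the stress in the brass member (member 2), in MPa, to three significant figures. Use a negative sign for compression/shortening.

195 MPa

A_1 = 277.6 mm².
A_2 = 305.4 mm².
Equal strain + equilibrium ⇒ each member carries load in proportion to AE: A₁E₁ = 938300 N, A₂E₂ = 33590000 N, ΣAE = 34530000 N.
σ₂ = P·E₂/ΣAE = 61300·110000/34530000 = 195.3 MPa.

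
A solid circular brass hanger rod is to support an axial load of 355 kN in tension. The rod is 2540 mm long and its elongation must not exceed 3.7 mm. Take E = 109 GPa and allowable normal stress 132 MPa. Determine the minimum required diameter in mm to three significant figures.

Required area A ≥ P/σ_allow = 355000/132 = 2689 mm².
For a solid circular section, d ≥ √(4A/π) = 58.52 mm.
Elongation limit: A ≥ PL/(Eδ_allow) = 355000·2540/(109000·3.7) = 2236 mm² ⇒ d ≥ 53.35 mm.
The stress limit governs.

58.5 mm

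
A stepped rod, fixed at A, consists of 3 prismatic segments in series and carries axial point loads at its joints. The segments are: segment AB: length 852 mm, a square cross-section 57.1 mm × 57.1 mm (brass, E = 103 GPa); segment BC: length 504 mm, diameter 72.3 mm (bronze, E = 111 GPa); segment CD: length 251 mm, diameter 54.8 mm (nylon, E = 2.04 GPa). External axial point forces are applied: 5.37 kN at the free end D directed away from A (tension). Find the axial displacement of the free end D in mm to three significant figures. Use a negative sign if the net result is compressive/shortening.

Internal axial forces (sectioning from the free end, tension +): N_CD = 5.37 kN, N_BC = 5.37 kN, N_AB = 5.37 kN.
A_AB = 3260 mm².
A_BC = 4106 mm².
A_CD = 2359 mm².
δ_AB = 5370·852/(3260·103000) = 0.01362 mm
δ_BC = 5370·504/(4106·111000) = 0.005939 mm
δ_CD = 5370·251/(2359·2040) = 0.2801 mm
δ = Σδ_i = 0.2997 mm.

0.300 mm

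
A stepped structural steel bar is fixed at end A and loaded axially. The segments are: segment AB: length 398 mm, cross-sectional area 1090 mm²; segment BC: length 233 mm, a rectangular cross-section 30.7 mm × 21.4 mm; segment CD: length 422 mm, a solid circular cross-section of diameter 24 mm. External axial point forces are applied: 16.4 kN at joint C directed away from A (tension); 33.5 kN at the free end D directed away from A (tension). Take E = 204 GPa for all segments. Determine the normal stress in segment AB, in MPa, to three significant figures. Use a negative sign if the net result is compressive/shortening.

45.8 MPa

Internal axial forces (sectioning from the free end, tension +): N_CD = 33.5 kN, N_BC = 49.9 kN, N_AB = 49.9 kN.
σ_AB = N_AB/A_AB = 49900/1090 = 45.78 MPa.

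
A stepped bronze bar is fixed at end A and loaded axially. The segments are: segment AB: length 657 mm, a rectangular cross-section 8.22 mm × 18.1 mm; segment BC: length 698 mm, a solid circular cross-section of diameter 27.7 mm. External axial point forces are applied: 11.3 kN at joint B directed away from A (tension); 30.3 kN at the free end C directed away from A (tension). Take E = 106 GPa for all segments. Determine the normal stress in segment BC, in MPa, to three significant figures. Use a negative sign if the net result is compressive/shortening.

50.3 MPa

Internal axial forces (sectioning from the free end, tension +): N_BC = 30.3 kN, N_AB = 41.6 kN.
A_BC = 602.6 mm².
σ_BC = N_BC/A_BC = 30300/602.6 = 50.28 MPa.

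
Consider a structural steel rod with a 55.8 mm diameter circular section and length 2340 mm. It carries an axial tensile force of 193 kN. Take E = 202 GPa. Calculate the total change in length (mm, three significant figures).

A = 2445 mm².
δ_mech = NL/(AE) = 193000·2340/(2445·202000) = 0.9142 mm.

0.914 mm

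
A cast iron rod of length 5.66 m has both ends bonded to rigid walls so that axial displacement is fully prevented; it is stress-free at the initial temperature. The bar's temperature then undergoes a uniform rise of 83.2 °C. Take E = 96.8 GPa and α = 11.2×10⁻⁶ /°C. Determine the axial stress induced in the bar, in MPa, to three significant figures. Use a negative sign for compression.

-90.2 MPa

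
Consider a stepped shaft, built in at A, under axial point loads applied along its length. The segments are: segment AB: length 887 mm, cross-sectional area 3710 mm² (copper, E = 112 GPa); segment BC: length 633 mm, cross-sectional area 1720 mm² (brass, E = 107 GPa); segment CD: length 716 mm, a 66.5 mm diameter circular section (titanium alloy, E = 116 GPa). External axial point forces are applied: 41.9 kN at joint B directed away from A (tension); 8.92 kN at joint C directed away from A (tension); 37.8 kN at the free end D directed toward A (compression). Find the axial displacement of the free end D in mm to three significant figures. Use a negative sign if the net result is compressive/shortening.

Internal axial forces (sectioning from the free end, tension +): N_CD = -37.8 kN, N_BC = -28.88 kN, N_AB = 13.02 kN.
A_CD = 3473 mm².
δ_AB = 13020·887/(3710·112000) = 0.02779 mm
δ_BC = -28880·633/(1720·107000) = -0.09933 mm
δ_CD = -37800·716/(3473·116000) = -0.06718 mm
δ = Σδ_i = -0.1387 mm.

-0.139 mm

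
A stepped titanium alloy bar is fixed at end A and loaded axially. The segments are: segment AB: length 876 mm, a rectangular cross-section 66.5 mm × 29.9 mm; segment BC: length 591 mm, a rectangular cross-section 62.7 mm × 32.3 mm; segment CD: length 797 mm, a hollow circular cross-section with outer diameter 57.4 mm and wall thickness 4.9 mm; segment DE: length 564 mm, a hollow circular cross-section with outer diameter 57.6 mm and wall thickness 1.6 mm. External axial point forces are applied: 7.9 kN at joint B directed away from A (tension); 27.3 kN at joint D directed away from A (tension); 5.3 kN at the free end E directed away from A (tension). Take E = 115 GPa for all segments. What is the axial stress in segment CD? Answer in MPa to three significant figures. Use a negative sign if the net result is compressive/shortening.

Internal axial forces (sectioning from the free end, tension +): N_DE = 5.3 kN, N_CD = 32.6 kN, N_BC = 32.6 kN, N_AB = 40.5 kN.
A_CD = 808.2 mm².
σ_CD = N_CD/A_CD = 32600/808.2 = 40.34 MPa.

40.3 MPa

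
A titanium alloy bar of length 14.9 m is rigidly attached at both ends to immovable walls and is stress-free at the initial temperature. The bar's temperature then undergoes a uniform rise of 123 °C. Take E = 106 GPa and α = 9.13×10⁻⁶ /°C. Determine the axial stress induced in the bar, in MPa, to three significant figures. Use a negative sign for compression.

-119 MPa

Free thermal expansion αLΔT = 9.13e-6 · 14900 · 123 = 16.73 mm.
The walls impose strain ε = −(16.73)/14900 = -1.1230e-03; σ = Eε = 106000 · -1.1230e-03 = -119 MPa.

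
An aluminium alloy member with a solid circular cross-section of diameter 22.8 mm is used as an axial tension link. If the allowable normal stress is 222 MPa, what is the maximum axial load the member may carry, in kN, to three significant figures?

A = 408.3 mm².
P_max = σ_allow · A = 222 · 408.3 = 90640 N = 90.64 kN.

90.6 kN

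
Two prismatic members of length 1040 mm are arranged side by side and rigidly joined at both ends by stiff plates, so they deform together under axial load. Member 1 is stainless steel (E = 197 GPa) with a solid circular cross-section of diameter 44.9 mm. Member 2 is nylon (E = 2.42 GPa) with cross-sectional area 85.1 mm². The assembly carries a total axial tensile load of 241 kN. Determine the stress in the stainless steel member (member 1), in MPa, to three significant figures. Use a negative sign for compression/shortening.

152 MPa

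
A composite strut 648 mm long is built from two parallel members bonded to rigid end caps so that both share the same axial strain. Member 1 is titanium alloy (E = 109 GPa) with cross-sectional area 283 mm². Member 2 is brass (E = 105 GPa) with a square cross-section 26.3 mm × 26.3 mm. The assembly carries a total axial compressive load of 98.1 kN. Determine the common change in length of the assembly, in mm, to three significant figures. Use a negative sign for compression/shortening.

A_2 = 691.7 mm².
Equal strain + equilibrium ⇒ each member carries load in proportion to AE: A₁E₁ = 30850000 N, A₂E₂ = 72630000 N, ΣAE = 103500000 N.
δ = PL/ΣAE = -98100·648/103500000 = -0.6143 mm.

-0.614 mm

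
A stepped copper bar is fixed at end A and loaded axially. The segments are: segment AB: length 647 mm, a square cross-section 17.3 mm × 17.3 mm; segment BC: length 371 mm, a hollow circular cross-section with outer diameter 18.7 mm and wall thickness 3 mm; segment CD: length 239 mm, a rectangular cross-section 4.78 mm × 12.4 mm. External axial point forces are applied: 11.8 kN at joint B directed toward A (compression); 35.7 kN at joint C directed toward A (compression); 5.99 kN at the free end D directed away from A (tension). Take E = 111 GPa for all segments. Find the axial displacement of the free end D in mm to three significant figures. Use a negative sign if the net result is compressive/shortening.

-1.26 mm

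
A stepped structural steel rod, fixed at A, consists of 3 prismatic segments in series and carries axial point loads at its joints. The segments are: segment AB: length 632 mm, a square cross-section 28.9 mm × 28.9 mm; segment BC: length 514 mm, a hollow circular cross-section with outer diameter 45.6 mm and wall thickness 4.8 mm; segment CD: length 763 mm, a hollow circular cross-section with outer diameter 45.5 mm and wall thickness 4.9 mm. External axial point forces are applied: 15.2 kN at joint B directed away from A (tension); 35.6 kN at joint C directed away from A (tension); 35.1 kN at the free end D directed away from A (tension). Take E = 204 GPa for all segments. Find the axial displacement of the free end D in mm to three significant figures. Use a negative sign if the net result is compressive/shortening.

Internal axial forces (sectioning from the free end, tension +): N_CD = 35.1 kN, N_BC = 70.7 kN, N_AB = 85.9 kN.
A_AB = 835.2 mm².
A_BC = 615.2 mm².
A_CD = 625 mm².
δ_AB = 85900·632/(835.2·204000) = 0.3186 mm
δ_BC = 70700·514/(615.2·204000) = 0.2895 mm
δ_CD = 35100·763/(625·204000) = 0.2101 mm
δ = Σδ_i = 0.8182 mm.

0.818 mm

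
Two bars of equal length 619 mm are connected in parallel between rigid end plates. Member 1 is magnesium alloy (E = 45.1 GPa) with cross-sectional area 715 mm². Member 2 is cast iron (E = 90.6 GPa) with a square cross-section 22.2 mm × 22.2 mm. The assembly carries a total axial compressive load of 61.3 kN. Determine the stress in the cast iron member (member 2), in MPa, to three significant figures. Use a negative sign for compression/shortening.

-72.2 MPa

A_2 = 492.8 mm².
Equal strain + equilibrium ⇒ each member carries load in proportion to AE: A₁E₁ = 32250000 N, A₂E₂ = 44650000 N, ΣAE = 76900000 N.
σ₂ = P·E₂/ΣAE = -61300·90600/76900000 = -72.22 MPa.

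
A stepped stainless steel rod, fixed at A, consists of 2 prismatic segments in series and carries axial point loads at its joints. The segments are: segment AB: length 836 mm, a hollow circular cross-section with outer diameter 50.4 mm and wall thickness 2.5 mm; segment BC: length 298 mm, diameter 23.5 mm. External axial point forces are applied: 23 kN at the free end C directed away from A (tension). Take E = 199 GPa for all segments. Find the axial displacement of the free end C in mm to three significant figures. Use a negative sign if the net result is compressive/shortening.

Internal axial forces (sectioning from the free end, tension +): N_BC = 23 kN, N_AB = 23 kN.
A_AB = 376.2 mm².
A_BC = 433.7 mm².
δ_AB = 23000·836/(376.2·199000) = 0.2568 mm
δ_BC = 23000·298/(433.7·199000) = 0.07941 mm
δ = Σδ_i = 0.3362 mm.

0.336 mm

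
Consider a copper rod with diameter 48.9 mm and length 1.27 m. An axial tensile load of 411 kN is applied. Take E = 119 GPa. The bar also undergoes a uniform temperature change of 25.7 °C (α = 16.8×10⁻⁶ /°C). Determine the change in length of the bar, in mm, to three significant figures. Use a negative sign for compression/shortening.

A = 1878 mm².
δ_mech = NL/(AE) = 411000·1270/(1878·119000) = 2.336 mm.
δ_thermal = αLΔT = 16.8e-6·1270·25.7 = 0.5483 mm.
δ = δ_mech + δ_thermal = 2.884 mm.

2.88 mm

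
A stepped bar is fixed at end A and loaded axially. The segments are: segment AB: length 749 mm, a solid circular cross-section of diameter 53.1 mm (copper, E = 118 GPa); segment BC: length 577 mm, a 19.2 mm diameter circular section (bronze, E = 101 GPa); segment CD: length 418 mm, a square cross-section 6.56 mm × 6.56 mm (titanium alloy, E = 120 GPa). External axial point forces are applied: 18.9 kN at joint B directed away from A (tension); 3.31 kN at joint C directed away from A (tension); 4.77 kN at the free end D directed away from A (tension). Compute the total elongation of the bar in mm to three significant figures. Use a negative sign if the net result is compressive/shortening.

0.623 mm

Internal axial forces (sectioning from the free end, tension +): N_CD = 4.77 kN, N_BC = 8.08 kN, N_AB = 26.98 kN.
A_AB = 2215 mm².
A_BC = 289.5 mm².
A_CD = 43.03 mm².
δ_AB = 26980·749/(2215·118000) = 0.07733 mm
δ_BC = 8080·577/(289.5·101000) = 0.1594 mm
δ_CD = 4770·418/(43.03·120000) = 0.3861 mm
δ = Σδ_i = 0.6229 mm.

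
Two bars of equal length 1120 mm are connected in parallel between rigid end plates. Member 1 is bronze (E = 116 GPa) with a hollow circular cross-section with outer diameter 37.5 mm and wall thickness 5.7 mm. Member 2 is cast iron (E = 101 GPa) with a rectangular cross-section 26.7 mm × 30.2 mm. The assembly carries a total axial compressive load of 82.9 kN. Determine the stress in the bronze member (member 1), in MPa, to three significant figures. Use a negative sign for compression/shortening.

A_1 = 569.4 mm².
A_2 = 806.3 mm².
Equal strain + equilibrium ⇒ each member carries load in proportion to AE: A₁E₁ = 66060000 N, A₂E₂ = 81440000 N, ΣAE = 147500000 N.
σ₁ = P·E₁/ΣAE = -82900·116000/147500000 = -65.2 MPa.

-65.2 MPa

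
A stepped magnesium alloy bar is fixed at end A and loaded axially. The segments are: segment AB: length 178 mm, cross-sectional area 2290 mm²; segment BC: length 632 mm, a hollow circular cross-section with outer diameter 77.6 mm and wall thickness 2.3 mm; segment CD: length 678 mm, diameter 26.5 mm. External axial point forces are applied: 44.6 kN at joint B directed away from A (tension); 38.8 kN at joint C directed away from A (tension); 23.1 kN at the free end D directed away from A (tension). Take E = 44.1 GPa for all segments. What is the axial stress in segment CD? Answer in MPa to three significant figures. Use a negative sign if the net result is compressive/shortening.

41.9 MPa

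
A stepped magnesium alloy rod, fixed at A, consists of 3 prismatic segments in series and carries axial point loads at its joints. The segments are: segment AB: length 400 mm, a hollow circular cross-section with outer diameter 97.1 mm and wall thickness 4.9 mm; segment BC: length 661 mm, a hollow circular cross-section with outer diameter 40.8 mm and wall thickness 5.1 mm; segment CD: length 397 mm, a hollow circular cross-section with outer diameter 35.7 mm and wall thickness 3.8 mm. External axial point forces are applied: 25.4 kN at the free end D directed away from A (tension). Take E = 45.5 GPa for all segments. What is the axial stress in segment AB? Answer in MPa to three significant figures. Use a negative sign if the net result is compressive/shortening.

17.9 MPa

Internal axial forces (sectioning from the free end, tension +): N_CD = 25.4 kN, N_BC = 25.4 kN, N_AB = 25.4 kN.
A_AB = 1419 mm².
σ_AB = N_AB/A_AB = 25400/1419 = 17.9 MPa.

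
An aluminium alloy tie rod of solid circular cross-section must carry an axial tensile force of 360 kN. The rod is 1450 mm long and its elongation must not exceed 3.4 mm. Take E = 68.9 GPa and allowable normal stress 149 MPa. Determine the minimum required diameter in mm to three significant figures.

55.5 mm

Required area A ≥ P/σ_allow = 360000/149 = 2416 mm².
For a solid circular section, d ≥ √(4A/π) = 55.46 mm.
Elongation limit: A ≥ PL/(Eδ_allow) = 360000·1450/(68900·3.4) = 2228 mm² ⇒ d ≥ 53.26 mm.
The stress limit governs.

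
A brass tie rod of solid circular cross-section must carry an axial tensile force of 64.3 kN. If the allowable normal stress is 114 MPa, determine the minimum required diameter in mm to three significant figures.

Required area A ≥ P/σ_allow = 64300/114 = 564 mm².
For a solid circular section, d ≥ √(4A/π) = 26.8 mm.

26.8 mm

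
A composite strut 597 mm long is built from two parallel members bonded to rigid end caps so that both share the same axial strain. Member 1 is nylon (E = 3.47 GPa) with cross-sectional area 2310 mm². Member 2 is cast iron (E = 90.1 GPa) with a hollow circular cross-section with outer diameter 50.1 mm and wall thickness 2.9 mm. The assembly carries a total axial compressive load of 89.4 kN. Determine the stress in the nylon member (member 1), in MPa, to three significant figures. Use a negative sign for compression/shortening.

A_2 = 430 mm².
Equal strain + equilibrium ⇒ each member carries load in proportion to AE: A₁E₁ = 8016000 N, A₂E₂ = 38740000 N, ΣAE = 46760000 N.
σ₁ = P·E₁/ΣAE = -89400·3470/46760000 = -6.634 MPa.

-6.63 MPa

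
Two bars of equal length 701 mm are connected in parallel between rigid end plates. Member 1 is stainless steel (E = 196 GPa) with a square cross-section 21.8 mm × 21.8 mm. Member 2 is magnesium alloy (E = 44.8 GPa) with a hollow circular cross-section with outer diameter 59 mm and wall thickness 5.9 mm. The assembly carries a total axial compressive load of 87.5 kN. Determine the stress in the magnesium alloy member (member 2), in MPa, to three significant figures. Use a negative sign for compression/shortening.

-28.6 MPa

A_1 = 475.2 mm².
A_2 = 984.2 mm².
Equal strain + equilibrium ⇒ each member carries load in proportion to AE: A₁E₁ = 93150000 N, A₂E₂ = 44090000 N, ΣAE = 137200000 N.
σ₂ = P·E₂/ΣAE = -87500·44800/137200000 = -28.56 MPa.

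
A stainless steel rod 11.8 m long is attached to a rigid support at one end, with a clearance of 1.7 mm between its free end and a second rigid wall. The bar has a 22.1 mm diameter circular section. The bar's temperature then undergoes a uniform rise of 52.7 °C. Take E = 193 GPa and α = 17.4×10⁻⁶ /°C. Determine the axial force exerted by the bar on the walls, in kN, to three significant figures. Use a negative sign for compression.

Free thermal expansion αLΔT = 17.4e-6 · 11800 · 52.7 = 10.82 mm.
The walls engage after the gap closes; constrained expansion = 10.82 − 1.7 = 9.12 mm.
The walls impose strain ε = −(9.12)/11800 = -7.7291e-04; σ = Eε = 193000 · -7.7291e-04 = -149.2 MPa.
Wall reaction R = σ·A = -149.2·383.6 = -57220 N = -57.22 kN.

-57.2 kN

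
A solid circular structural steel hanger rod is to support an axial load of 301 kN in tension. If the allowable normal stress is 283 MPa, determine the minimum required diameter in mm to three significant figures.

36.8 mm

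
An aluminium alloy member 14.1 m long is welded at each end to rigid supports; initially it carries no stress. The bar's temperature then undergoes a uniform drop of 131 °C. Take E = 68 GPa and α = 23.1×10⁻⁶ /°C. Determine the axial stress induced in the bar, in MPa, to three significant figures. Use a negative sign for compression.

Free thermal expansion αLΔT = 23.1e-6 · 14100 · -131 = -42.67 mm.
The walls impose strain ε = −(-42.67)/14100 = 3.0261e-03; σ = Eε = 68000 · 3.0261e-03 = 205.8 MPa.

206 MPa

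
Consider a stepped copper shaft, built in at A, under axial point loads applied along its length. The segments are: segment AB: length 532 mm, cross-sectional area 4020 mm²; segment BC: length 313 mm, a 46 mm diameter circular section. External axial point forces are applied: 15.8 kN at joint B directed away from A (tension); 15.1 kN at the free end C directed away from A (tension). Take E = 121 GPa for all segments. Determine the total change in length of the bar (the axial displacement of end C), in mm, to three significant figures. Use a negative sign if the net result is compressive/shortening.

0.0573 mm

Internal axial forces (sectioning from the free end, tension +): N_BC = 15.1 kN, N_AB = 30.9 kN.
A_BC = 1662 mm².
δ_AB = 30900·532/(4020·121000) = 0.0338 mm
δ_BC = 15100·313/(1662·121000) = 0.0235 mm
δ = Σδ_i = 0.0573 mm.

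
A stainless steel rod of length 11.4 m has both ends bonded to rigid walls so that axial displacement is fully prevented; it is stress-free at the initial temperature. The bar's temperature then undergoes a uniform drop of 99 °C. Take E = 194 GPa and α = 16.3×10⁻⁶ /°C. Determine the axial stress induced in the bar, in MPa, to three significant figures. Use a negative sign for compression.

Free thermal expansion αLΔT = 16.3e-6 · 11400 · -99 = -18.4 mm.
The walls impose strain ε = −(-18.4)/11400 = 1.6137e-03; σ = Eε = 194000 · 1.6137e-03 = 313.1 MPa.

313 MPa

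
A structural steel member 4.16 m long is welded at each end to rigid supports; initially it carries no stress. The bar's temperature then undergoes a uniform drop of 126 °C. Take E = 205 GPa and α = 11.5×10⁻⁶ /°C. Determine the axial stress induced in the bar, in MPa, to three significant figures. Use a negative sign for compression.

297 MPa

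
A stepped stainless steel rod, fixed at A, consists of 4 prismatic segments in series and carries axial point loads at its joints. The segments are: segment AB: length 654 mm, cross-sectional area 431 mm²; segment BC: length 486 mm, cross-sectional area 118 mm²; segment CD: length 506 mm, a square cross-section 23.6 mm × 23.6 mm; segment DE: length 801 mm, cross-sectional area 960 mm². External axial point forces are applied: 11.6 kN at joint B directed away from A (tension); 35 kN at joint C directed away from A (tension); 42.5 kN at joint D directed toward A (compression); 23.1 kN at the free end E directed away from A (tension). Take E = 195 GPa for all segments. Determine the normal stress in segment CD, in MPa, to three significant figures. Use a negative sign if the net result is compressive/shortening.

-34.8 MPa

Internal axial forces (sectioning from the free end, tension +): N_DE = 23.1 kN, N_CD = -19.4 kN, N_BC = 15.6 kN, N_AB = 27.2 kN.
A_CD = 557 mm².
σ_CD = N_CD/A_CD = -19400/557 = -34.83 MPa.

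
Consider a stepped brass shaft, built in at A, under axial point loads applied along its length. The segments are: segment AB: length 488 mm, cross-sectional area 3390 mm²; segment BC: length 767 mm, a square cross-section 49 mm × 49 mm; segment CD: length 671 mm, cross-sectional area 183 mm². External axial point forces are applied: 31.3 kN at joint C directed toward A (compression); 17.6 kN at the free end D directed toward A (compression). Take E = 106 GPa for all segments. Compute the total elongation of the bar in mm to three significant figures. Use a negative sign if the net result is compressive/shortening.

Internal axial forces (sectioning from the free end, tension +): N_CD = -17.6 kN, N_BC = -48.9 kN, N_AB = -48.9 kN.
A_BC = 2401 mm².
δ_AB = -48900·488/(3390·106000) = -0.06641 mm
δ_BC = -48900·767/(2401·106000) = -0.1474 mm
δ_CD = -17600·671/(183·106000) = -0.6088 mm
δ = Σδ_i = -0.8226 mm.

-0.823 mm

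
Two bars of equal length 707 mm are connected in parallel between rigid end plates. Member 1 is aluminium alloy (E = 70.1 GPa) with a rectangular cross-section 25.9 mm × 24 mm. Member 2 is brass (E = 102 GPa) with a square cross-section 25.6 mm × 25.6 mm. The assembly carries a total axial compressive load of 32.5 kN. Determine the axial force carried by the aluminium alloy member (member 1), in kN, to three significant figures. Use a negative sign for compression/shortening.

A_1 = 621.6 mm².
A_2 = 655.4 mm².
Equal strain + equilibrium ⇒ each member carries load in proportion to AE: A₁E₁ = 43570000 N, A₂E₂ = 66850000 N, ΣAE = 110400000 N.
F₁ = P·A₁E₁/ΣAE = -32500·43570000/110400000 = -12830 N.

-12.8 kN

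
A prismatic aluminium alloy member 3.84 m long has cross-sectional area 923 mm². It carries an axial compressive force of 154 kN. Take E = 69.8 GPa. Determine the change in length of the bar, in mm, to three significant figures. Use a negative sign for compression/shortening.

-9.18 mm

δ_mech = NL/(AE) = -154000·3840/(923·69800) = -9.179 mm.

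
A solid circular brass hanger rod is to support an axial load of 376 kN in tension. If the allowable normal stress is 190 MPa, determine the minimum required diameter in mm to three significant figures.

50.2 mm

Required area A ≥ P/σ_allow = 376000/190 = 1979 mm².
For a solid circular section, d ≥ √(4A/π) = 50.2 mm.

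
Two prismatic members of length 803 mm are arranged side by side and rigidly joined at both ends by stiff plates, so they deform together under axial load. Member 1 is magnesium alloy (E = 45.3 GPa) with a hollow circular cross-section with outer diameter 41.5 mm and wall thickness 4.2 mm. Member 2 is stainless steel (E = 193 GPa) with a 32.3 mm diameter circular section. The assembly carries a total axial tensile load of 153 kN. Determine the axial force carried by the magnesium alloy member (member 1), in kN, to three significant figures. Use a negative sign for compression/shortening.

A_1 = 492.2 mm².
A_2 = 819.4 mm².
Equal strain + equilibrium ⇒ each member carries load in proportion to AE: A₁E₁ = 22290000 N, A₂E₂ = 158100000 N, ΣAE = 180400000 N.
F₁ = P·A₁E₁/ΣAE = 153000·22290000/180400000 = 18900 N.

18.9 kN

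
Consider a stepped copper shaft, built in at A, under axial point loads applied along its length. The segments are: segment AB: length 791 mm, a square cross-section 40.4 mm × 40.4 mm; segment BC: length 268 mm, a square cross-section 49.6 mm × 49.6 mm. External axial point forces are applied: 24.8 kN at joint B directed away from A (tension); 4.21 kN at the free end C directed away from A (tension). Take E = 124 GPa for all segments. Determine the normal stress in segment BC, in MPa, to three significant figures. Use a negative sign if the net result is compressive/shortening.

1.71 MPa

Internal axial forces (sectioning from the free end, tension +): N_BC = 4.21 kN, N_AB = 29.01 kN.
A_BC = 2460 mm².
σ_BC = N_BC/A_BC = 4210/2460 = 1.711 MPa.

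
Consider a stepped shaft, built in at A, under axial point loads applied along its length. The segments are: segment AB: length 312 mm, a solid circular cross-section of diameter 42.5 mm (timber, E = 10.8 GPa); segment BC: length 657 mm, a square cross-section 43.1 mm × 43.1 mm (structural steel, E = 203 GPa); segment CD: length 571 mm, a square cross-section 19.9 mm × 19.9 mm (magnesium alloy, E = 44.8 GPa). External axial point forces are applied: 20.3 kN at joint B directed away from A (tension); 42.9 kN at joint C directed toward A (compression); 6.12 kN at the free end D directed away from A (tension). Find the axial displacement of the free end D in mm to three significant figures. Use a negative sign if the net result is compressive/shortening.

Internal axial forces (sectioning from the free end, tension +): N_CD = 6.12 kN, N_BC = -36.78 kN, N_AB = -16.48 kN.
A_AB = 1419 mm².
A_BC = 1858 mm².
A_CD = 396 mm².
δ_AB = -16480·312/(1419·10800) = -0.3356 mm
δ_BC = -36780·657/(1858·203000) = -0.06408 mm
δ_CD = 6120·571/(396·44800) = 0.197 mm
δ = Σδ_i = -0.2027 mm.

-0.203 mm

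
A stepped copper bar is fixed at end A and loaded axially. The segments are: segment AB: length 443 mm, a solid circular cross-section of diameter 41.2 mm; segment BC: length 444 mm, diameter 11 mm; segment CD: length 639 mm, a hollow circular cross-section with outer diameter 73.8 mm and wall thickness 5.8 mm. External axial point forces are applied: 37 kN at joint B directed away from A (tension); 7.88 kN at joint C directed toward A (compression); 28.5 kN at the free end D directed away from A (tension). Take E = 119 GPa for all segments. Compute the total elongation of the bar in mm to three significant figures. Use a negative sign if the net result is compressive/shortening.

1.09 mm

Internal axial forces (sectioning from the free end, tension +): N_CD = 28.5 kN, N_BC = 20.62 kN, N_AB = 57.62 kN.
A_AB = 1333 mm².
A_BC = 95.03 mm².
A_CD = 1239 mm².
δ_AB = 57620·443/(1333·119000) = 0.1609 mm
δ_BC = 20620·444/(95.03·119000) = 0.8096 mm
δ_CD = 28500·639/(1239·119000) = 0.1235 mm
δ = Σδ_i = 1.094 mm.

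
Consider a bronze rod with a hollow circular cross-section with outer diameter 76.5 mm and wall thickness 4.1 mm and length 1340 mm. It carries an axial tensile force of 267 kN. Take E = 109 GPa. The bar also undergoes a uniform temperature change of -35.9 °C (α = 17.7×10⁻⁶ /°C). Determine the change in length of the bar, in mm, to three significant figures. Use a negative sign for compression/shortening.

A = 932.6 mm².
δ_mech = NL/(AE) = 267000·1340/(932.6·109000) = 3.52 mm.
δ_thermal = αLΔT = 17.7e-6·1340·-35.9 = -0.8515 mm.
δ = δ_mech + δ_thermal = 2.668 mm.

2.67 mm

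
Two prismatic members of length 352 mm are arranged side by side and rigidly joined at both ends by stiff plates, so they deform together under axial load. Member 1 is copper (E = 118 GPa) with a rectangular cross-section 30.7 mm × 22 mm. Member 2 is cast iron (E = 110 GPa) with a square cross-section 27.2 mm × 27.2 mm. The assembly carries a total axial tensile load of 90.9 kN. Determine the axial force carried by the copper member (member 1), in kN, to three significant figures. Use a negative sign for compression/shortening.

45.0 kN

A_1 = 675.4 mm².
A_2 = 739.8 mm².
Equal strain + equilibrium ⇒ each member carries load in proportion to AE: A₁E₁ = 79700000 N, A₂E₂ = 81380000 N, ΣAE = 161100000 N.
F₁ = P·A₁E₁/ΣAE = 90900·79700000/161100000 = 44970 N.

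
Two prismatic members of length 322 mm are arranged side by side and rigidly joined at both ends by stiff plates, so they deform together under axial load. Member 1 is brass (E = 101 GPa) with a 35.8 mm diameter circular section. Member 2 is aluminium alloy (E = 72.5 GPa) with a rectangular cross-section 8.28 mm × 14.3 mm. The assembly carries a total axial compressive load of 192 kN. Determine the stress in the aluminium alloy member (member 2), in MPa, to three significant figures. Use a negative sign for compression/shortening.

-126 MPa

A_1 = 1007 mm².
A_2 = 118.4 mm².
Equal strain + equilibrium ⇒ each member carries load in proportion to AE: A₁E₁ = 101700000 N, A₂E₂ = 8584000 N, ΣAE = 110300000 N.
σ₂ = P·E₂/ΣAE = -192000·72500/110300000 = -126.3 MPa.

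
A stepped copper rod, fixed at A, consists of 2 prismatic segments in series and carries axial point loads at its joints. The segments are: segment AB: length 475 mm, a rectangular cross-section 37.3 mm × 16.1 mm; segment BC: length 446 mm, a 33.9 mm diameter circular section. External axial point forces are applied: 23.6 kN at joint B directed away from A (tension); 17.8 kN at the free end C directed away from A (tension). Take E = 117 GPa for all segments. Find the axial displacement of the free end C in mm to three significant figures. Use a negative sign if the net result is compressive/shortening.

Internal axial forces (sectioning from the free end, tension +): N_BC = 17.8 kN, N_AB = 41.4 kN.
A_AB = 600.5 mm².
A_BC = 902.6 mm².
δ_AB = 41400·475/(600.5·117000) = 0.2799 mm
δ_BC = 17800·446/(902.6·117000) = 0.07518 mm
δ = Σδ_i = 0.3551 mm.

0.355 mm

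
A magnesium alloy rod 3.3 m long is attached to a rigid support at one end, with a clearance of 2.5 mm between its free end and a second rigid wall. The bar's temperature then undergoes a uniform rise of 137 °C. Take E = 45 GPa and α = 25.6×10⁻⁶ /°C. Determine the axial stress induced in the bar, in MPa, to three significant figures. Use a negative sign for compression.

-124 MPa

Free thermal expansion αLΔT = 25.6e-6 · 3300 · 137 = 11.57 mm.
The walls engage after the gap closes; constrained expansion = 11.57 − 2.5 = 9.074 mm.
The walls impose strain ε = −(9.074)/3300 = -2.7496e-03; σ = Eε = 45000 · -2.7496e-03 = -123.7 MPa.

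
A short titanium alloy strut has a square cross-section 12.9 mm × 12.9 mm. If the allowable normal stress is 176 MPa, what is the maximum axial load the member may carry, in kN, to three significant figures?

A = 166.4 mm².
P_max = σ_allow · A = 176 · 166.4 = 29290 N = 29.29 kN.

29.3 kN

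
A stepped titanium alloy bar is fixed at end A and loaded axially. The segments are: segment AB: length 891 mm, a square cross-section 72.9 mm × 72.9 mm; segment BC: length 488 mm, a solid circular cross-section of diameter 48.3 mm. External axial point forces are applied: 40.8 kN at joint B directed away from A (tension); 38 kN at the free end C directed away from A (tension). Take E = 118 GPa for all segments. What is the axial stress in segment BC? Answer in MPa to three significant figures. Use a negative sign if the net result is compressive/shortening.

20.7 MPa

Internal axial forces (sectioning from the free end, tension +): N_BC = 38 kN, N_AB = 78.8 kN.
A_BC = 1832 mm².
σ_BC = N_BC/A_BC = 38000/1832 = 20.74 MPa.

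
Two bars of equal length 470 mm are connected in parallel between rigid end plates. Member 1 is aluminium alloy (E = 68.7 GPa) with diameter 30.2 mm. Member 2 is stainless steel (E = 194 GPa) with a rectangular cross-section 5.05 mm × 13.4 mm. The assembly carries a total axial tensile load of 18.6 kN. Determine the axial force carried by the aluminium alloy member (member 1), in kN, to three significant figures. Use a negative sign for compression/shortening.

14.7 kN

A_1 = 716.3 mm².
A_2 = 67.67 mm².
Equal strain + equilibrium ⇒ each member carries load in proportion to AE: A₁E₁ = 49210000 N, A₂E₂ = 13130000 N, ΣAE = 62340000 N.
F₁ = P·A₁E₁/ΣAE = 18600·49210000/62340000 = 14680 N.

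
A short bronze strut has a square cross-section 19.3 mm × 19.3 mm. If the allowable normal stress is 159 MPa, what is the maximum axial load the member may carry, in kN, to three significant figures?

A = 372.5 mm².
P_max = σ_allow · A = 159 · 372.5 = 59230 N = 59.23 kN.

59.2 kN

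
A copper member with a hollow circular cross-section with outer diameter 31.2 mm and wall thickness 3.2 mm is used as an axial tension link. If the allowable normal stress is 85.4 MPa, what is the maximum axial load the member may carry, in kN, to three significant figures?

24.0 kN

A = 281.5 mm².
P_max = σ_allow · A = 85.4 · 281.5 = 24040 N = 24.04 kN.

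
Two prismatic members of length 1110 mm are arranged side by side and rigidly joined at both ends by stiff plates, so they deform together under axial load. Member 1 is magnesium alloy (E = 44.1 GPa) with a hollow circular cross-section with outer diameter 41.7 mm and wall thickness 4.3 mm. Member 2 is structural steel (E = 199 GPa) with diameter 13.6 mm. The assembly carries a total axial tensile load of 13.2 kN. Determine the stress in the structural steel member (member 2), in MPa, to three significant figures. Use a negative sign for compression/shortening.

A_1 = 505.2 mm².
A_2 = 145.3 mm².
Equal strain + equilibrium ⇒ each member carries load in proportion to AE: A₁E₁ = 22280000 N, A₂E₂ = 28910000 N, ΣAE = 51190000 N.
σ₂ = P·E₂/ΣAE = 13200·199000/51190000 = 51.32 MPa.

51.3 MPa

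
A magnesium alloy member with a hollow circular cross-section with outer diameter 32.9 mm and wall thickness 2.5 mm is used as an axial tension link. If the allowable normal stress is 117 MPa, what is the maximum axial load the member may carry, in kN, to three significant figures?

A = 238.8 mm².
P_max = σ_allow · A = 117 · 238.8 = 27940 N = 27.94 kN.

27.9 kN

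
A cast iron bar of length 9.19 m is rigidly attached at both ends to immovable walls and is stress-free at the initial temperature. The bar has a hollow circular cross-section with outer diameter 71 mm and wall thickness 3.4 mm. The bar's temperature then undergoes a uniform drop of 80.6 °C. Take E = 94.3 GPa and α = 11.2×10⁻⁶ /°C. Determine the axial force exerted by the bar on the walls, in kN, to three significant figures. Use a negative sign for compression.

61.5 kN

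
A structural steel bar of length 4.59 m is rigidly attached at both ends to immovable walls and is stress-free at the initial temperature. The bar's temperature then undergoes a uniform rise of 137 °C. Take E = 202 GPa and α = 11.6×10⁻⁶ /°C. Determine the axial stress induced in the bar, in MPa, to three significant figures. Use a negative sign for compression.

-321 MPa

Free thermal expansion αLΔT = 11.6e-6 · 4590 · 137 = 7.294 mm.
The walls impose strain ε = −(7.294)/4590 = -1.5892e-03; σ = Eε = 202000 · -1.5892e-03 = -321 MPa.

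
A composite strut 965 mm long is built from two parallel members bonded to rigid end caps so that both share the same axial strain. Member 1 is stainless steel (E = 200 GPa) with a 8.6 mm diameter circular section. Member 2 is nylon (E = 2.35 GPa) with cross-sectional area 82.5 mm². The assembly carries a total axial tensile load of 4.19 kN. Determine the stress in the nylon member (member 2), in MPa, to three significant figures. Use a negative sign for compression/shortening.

A_1 = 58.09 mm².
Equal strain + equilibrium ⇒ each member carries load in proportion to AE: A₁E₁ = 11620000 N, A₂E₂ = 193900 N, ΣAE = 11810000 N.
σ₂ = P·E₂/ΣAE = 4190·2350/11810000 = 0.8336 MPa.

0.834 MPa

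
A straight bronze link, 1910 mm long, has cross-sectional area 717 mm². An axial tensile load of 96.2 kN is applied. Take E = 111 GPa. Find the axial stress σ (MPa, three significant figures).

134 MPa

σ = N/A = 96200/717 = 134.2 MPa.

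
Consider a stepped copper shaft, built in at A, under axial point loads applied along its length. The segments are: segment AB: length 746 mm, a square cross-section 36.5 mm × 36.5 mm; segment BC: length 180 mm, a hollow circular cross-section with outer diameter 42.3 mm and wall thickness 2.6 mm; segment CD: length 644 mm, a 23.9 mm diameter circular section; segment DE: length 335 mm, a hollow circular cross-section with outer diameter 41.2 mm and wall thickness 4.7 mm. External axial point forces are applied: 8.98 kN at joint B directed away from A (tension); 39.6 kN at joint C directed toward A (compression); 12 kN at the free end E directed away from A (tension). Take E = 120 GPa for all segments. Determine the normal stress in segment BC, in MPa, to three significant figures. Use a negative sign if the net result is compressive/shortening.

-85.1 MPa

Internal axial forces (sectioning from the free end, tension +): N_DE = 12 kN, N_CD = 12 kN, N_BC = -27.6 kN, N_AB = -18.62 kN.
A_BC = 324.3 mm².
σ_BC = N_BC/A_BC = -27600/324.3 = -85.11 MPa.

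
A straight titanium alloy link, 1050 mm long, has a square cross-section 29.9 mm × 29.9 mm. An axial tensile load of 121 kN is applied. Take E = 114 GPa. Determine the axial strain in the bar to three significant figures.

0.00119

A = 894 mm².
σ = N/A = 135.3 MPa; ε = σ/E = 135.3/114000 = 1.187e-03.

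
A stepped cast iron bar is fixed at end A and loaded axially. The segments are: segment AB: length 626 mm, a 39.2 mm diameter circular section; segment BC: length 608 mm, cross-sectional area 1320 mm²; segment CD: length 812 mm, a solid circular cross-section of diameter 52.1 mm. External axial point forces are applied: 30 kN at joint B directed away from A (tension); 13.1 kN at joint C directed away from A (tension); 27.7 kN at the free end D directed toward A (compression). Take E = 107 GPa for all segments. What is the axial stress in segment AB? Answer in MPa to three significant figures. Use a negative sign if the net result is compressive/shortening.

Internal axial forces (sectioning from the free end, tension +): N_CD = -27.7 kN, N_BC = -14.6 kN, N_AB = 15.4 kN.
A_AB = 1207 mm².
σ_AB = N_AB/A_AB = 15400/1207 = 12.76 MPa.

12.8 MPa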